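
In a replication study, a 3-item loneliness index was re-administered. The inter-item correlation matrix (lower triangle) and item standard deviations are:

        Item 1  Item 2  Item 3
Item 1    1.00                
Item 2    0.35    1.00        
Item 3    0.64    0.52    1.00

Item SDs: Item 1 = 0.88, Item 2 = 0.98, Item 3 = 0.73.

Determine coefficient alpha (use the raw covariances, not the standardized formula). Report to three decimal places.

Σσ²ᵢ = 0.88² + 0.98² + 0.73² = 2.2677
Covariances σ_ij = r_ij · s_i · s_j:
  σ(Item 1,Item 2) = 0.35 × 0.88 × 0.98 = 0.3018
  σ(Item 1,Item 3) = 0.64 × 0.88 × 0.73 = 0.4111
  σ(Item 2,Item 3) = 0.52 × 0.98 × 0.73 = 0.3720
σ²_T = Σσ²ᵢ + 2·Σσ_ij = 2.2677 + 2 × 1.0849 = 4.4375
α = (3/2)·(1 − 2.2677/4.4375) = 0.733

α = 0.733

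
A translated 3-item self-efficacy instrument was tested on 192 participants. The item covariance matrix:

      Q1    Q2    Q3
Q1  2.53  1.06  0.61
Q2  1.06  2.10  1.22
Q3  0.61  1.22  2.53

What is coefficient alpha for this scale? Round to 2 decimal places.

sum of item variances = 2.53 + 2.10 + 2.53 = 7.16
Σ_{i<j} σ_ij = 2.89
total variance = 7.16 + 2 × 2.89 = 12.94
α = (k/(k−1))·(1 − sum of item variances/total variance) = (3/2)·(1 − 7.16/12.94) = 0.67

α = 0.67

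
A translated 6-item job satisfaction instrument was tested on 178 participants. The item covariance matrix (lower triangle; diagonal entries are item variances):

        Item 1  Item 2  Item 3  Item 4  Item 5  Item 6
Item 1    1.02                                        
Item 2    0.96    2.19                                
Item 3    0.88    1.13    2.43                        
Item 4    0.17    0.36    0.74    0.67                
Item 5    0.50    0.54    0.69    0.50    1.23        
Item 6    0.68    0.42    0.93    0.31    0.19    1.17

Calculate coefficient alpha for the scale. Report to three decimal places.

coefficient alpha = 0.809

sum of item variances = 1.02 + 2.19 + 2.43 + 0.67 + 1.23 + 1.17 = 8.71
Sum of off-diagonal covariances = 9.00
total variance = 8.71 + 2 × 9.00 = 26.71
α = (k/(k−1))·(1 − sum of item variances/total variance) = (6/5)·(1 − 8.71/26.71) = 0.809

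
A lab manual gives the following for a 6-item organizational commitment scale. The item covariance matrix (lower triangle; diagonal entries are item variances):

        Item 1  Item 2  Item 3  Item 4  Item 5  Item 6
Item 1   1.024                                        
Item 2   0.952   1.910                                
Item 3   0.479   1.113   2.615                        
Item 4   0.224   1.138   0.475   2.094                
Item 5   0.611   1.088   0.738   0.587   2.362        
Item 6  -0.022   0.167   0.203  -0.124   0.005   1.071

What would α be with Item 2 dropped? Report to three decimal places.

α = 0.512

Remaining items: Item 1, Item 3, Item 4, Item 5, Item 6 (k = 5).
Σσᵢ² = 1.024 + 2.615 + 2.094 + 2.362 + 1.071 = 9.166
Var(T) = 9.166 + 2 × 3.176 = 15.518
α (item deleted) = (5/4)·(1 − 9.166/15.518) = 0.512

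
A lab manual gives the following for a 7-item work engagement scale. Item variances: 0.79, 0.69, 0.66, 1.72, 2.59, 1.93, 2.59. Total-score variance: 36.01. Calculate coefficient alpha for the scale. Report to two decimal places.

Σσᵢ² = 0.79 + 0.69 + 0.66 + 1.72 + 2.59 + 1.93 + 2.59 = 10.97
α = (k/(k−1))·(1 − Σσᵢ²/σ²_T) = (7/6)·(1 − 10.97/36.01) = 0.81

coefficient alpha = 0.81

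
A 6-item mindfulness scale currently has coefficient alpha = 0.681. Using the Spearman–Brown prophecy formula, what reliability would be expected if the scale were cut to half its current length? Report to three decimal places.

predicted reliability = 0.516

Length factor m = 1/2
α' = m·α / (1 − (1−m)·α)
   = 1/2 × 0.681 / (1 − (1 − 1/2) × 0.681)
   = 0.3405 / 0.6595 = 0.516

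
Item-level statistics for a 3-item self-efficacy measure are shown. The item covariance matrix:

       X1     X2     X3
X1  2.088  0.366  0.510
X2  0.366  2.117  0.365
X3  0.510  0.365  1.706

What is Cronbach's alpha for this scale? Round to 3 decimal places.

ΣVar(i) = 2.088 + 2.117 + 1.706 = 5.911
Sum of the distinct covariances = 1.241
σ²_total = 5.911 + 2 × 1.241 = 8.393
α = (k/(k−1))·(1 − ΣVar(i)/σ²_total) = (3/2)·(1 − 5.911/8.393) = 0.444

Cronbach's alpha = 0.444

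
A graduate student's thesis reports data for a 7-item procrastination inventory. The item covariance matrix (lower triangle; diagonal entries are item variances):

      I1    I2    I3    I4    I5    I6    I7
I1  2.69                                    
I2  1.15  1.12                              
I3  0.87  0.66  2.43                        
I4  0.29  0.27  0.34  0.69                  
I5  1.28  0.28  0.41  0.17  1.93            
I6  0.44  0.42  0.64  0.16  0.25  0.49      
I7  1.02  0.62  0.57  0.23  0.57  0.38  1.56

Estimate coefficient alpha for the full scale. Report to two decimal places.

coefficient alpha = 0.78

Σσ²ᵢ = 2.69 + 1.12 + 2.43 + 0.69 + 1.93 + 0.49 + 1.56 = 10.91
Σ_{i<j} σ_ij = 11.02
σ²_total = 10.91 + 2 × 11.02 = 32.95
α = (k/(k−1))·(1 − Σσ²ᵢ/σ²_total) = (7/6)·(1 − 10.91/32.95) = 0.78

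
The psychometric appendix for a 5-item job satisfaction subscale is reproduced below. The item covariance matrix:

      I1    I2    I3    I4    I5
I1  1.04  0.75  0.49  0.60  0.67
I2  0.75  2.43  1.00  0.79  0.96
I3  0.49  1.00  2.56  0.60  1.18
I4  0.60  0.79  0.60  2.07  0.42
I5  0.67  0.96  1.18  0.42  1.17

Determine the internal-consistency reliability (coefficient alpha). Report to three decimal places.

α = 0.771

ΣVar(i) = 1.04 + 2.43 + 2.56 + 2.07 + 1.17 = 9.27
Σ_{i<j} σ_ij = 7.46
total variance = 9.27 + 2 × 7.46 = 24.19
α = (k/(k−1))·(1 − ΣVar(i)/total variance) = (5/4)·(1 − 9.27/24.19) = 0.771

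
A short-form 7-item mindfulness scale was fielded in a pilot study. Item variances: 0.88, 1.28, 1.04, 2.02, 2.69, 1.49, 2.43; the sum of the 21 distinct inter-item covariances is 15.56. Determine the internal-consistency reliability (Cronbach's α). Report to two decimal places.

α = 0.85

ΣVar(i) = 0.88 + 1.28 + 1.04 + 2.02 + 2.69 + 1.49 + 2.43 = 11.83
Sum of distinct covariances = 15.56
total variance = ΣVar(i) + 2·Σcov = 11.83 + 2 × 15.56 = 42.95
α = (7/6)·(1 − 11.83/42.95) = 0.85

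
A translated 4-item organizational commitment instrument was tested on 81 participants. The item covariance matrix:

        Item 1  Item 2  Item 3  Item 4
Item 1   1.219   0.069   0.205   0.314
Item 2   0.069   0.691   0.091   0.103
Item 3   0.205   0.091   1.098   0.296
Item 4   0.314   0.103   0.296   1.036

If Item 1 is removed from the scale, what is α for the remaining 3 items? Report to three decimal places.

Remaining items: Item 2, Item 3, Item 4 (k = 3).
Σσᵢ² = 0.691 + 1.098 + 1.036 = 2.825
σ²_T = 2.825 + 2 × 0.490 = 3.805
α (item deleted) = (3/2)·(1 − 2.825/3.805) = 0.386

α = 0.386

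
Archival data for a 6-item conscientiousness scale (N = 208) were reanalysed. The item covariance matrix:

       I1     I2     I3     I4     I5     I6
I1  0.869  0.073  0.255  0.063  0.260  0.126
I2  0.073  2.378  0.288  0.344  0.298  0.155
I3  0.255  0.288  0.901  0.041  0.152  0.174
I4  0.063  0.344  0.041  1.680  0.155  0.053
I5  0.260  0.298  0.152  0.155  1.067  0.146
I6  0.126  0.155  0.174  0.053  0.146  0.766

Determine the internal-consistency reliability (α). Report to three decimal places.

Σσ²ᵢ = 0.869 + 2.378 + 0.901 + 1.680 + 1.067 + 0.766 = 7.661
Sum of off-diagonal covariances = 2.583
σ²_total = 7.661 + 2 × 2.583 = 12.827
α = (k/(k−1))·(1 − Σσ²ᵢ/σ²_total) = (6/5)·(1 − 7.661/12.827) = 0.483

α = 0.483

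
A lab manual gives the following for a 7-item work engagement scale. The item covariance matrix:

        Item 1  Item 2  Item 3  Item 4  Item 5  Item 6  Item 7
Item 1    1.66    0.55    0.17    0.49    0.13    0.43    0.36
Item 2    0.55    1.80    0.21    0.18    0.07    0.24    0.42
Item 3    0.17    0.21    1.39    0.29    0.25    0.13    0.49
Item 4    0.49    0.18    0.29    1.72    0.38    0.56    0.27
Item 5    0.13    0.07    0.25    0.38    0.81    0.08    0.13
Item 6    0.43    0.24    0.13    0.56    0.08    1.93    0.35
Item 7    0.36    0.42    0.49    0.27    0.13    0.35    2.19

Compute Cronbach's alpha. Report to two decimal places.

Σσᵢ² = 1.66 + 1.80 + 1.39 + 1.72 + 0.81 + 1.93 + 2.19 = 11.50
Sum of off-diagonal covariances = 6.18
σ²_total = 11.50 + 2 × 6.18 = 23.86
α = (k/(k−1))·(1 − Σσᵢ²/σ²_total) = (7/6)·(1 − 11.50/23.86) = 0.60

Cronbach's alpha = 0.60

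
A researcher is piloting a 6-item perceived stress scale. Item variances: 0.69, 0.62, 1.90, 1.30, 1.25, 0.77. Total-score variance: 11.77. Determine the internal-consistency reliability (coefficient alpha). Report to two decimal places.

coefficient alpha = 0.53

Σσ²ᵢ = 0.69 + 0.62 + 1.90 + 1.30 + 1.25 + 0.77 = 6.53
α = (k/(k−1))·(1 − Σσ²ᵢ/σ²_total) = (6/5)·(1 − 6.53/11.77) = 0.53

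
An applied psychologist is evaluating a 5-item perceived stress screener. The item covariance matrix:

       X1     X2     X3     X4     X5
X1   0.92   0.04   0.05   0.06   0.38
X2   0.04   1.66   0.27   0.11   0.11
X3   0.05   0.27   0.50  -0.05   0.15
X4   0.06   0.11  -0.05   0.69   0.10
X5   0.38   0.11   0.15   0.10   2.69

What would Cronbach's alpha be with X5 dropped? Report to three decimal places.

α = 0.271

Remaining items: X1, X2, X3, X4 (k = 4).
Σσᵢ² = 0.92 + 1.66 + 0.50 + 0.69 = 3.77
Var(T) = 3.77 + 2 × 0.48 = 4.73
α (item deleted) = (4/3)·(1 − 3.77/4.73) = 0.271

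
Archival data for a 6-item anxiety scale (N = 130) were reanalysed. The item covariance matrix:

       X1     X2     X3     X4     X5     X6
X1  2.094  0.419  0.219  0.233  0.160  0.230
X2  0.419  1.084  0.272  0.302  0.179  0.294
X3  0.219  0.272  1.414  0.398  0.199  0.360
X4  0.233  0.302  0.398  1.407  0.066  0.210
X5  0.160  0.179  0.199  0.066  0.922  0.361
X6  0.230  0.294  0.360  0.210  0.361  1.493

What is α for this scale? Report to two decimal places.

Σσᵢ² = 2.094 + 1.084 + 1.414 + 1.407 + 0.922 + 1.493 = 8.414
Σ_{i<j} σ_ij = 3.902
σ²_total = 8.414 + 2 × 3.902 = 16.218
α = (k/(k−1))·(1 − Σσᵢ²/σ²_total) = (6/5)·(1 − 8.414/16.218) = 0.58

α = 0.58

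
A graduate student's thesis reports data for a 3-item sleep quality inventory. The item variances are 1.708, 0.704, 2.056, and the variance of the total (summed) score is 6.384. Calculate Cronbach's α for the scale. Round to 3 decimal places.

ΣVar(i) = 1.708 + 0.704 + 2.056 = 4.468
α = (k/(k−1))·(1 − ΣVar(i)/σ²_total) = (3/2)·(1 − 4.468/6.384) = 0.450

Cronbach's α = 0.450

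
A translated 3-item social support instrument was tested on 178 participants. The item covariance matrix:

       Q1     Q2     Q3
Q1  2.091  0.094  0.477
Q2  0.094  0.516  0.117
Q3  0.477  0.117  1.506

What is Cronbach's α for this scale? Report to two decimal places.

Cronbach's α = 0.38

sum of item variances = 2.091 + 0.516 + 1.506 = 4.113
Sum of the distinct covariances = 0.688
σ²_total = 4.113 + 2 × 0.688 = 5.489
α = (k/(k−1))·(1 − sum of item variances/σ²_total) = (3/2)·(1 − 4.113/5.489) = 0.38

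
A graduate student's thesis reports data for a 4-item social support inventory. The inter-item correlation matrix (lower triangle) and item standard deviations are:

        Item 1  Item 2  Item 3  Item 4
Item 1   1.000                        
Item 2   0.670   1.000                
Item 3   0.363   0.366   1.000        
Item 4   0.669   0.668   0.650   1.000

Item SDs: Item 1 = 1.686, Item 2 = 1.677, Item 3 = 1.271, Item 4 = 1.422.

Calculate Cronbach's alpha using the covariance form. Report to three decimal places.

α = 0.837

Σσ²ᵢ = 1.686² + 1.677² + 1.271² + 1.422² = 9.2925
Covariances σ_ij = r_ij · s_i · s_j:
  σ(Item 1,Item 2) = 0.670 × 1.686 × 1.677 = 1.8944
  σ(Item 1,Item 3) = 0.363 × 1.686 × 1.271 = 0.7779
  σ(Item 1,Item 4) = 0.669 × 1.686 × 1.422 = 1.6039
  σ(Item 2,Item 3) = 0.366 × 1.677 × 1.271 = 0.7801
  σ(Item 2,Item 4) = 0.668 × 1.677 × 1.422 = 1.5930
  σ(Item 3,Item 4) = 0.650 × 1.271 × 1.422 = 1.1748
σ²_T = Σσ²ᵢ + 2·Σσ_ij = 9.2925 + 2 × 7.8241 = 24.9407
α = (4/3)·(1 − 9.2925/24.9407) = 0.837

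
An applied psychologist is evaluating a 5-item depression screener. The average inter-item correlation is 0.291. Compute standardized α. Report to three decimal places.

Standardized α = k·r̄ / (1 + (k−1)·r̄) = 5 × 0.291 / (1 + 4 × 0.291)
  = 1.4550 / 2.1640 = 0.672

standardized α = 0.672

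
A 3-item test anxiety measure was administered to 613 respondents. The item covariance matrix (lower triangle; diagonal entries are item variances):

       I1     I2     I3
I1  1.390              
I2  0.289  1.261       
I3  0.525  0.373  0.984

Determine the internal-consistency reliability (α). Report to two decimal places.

Σσ²ᵢ = 1.390 + 1.261 + 0.984 = 3.635
Sum of off-diagonal covariances = 1.187
σ²_total = 3.635 + 2 × 1.187 = 6.009
α = (k/(k−1))·(1 − Σσ²ᵢ/σ²_total) = (3/2)·(1 − 3.635/6.009) = 0.59

α = 0.59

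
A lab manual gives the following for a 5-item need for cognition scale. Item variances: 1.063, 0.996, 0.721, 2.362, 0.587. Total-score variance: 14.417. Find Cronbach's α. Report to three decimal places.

Cronbach's α = 0.753

sum of item variances = 1.063 + 0.996 + 0.721 + 2.362 + 0.587 = 5.729
α = (k/(k−1))·(1 − sum of item variances/σ²_T) = (5/4)·(1 − 5.729/14.417) = 0.753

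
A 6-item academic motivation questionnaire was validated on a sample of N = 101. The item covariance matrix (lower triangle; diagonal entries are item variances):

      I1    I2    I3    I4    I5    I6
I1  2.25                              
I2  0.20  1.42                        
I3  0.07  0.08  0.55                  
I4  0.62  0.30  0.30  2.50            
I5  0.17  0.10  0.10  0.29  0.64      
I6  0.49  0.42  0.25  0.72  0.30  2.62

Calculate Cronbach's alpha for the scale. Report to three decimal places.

Cronbach's alpha = 0.563

Σσ²ᵢ = 2.25 + 1.42 + 0.55 + 2.50 + 0.64 + 2.62 = 9.98
Sum of off-diagonal covariances = 4.41
σ²_total = 9.98 + 2 × 4.41 = 18.80
α = (k/(k−1))·(1 − Σσ²ᵢ/σ²_total) = (6/5)·(1 − 9.98/18.80) = 0.563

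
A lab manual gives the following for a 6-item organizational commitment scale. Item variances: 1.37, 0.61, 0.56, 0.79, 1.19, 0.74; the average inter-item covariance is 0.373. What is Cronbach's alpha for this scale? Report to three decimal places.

ΣVar(i) = 1.37 + 0.61 + 0.56 + 0.79 + 1.19 + 0.74 = 5.26
Sum of the 15 distinct covariances = 15 × 0.373 = 5.595
σ²_T = ΣVar(i) + 2·Σcov = 5.26 + 2 × 5.595 = 16.450
α = (6/5)·(1 − 5.26/16.450) = 0.816

α = 0.816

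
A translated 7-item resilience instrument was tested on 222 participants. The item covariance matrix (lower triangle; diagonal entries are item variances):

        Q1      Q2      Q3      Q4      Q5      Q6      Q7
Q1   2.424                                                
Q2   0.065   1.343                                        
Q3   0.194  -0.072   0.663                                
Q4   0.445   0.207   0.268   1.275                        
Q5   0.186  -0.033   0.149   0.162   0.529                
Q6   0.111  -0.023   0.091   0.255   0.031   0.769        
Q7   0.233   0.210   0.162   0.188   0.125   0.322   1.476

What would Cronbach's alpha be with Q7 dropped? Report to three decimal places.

Remaining items: Q1, Q2, Q3, Q4, Q5, Q6 (k = 6).
Σσᵢ² = 2.424 + 1.343 + 0.663 + 1.275 + 0.529 + 0.769 = 7.003
total variance = 7.003 + 2 × 2.036 = 11.075
α (item deleted) = (6/5)·(1 − 7.003/11.075) = 0.441

α = 0.441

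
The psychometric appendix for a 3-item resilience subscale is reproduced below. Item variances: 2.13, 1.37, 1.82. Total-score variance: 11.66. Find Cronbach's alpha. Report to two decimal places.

sum of item variances = 2.13 + 1.37 + 1.82 = 5.32
α = (k/(k−1))·(1 − sum of item variances/σ²_total) = (3/2)·(1 − 5.32/11.66) = 0.82

Cronbach's alpha = 0.82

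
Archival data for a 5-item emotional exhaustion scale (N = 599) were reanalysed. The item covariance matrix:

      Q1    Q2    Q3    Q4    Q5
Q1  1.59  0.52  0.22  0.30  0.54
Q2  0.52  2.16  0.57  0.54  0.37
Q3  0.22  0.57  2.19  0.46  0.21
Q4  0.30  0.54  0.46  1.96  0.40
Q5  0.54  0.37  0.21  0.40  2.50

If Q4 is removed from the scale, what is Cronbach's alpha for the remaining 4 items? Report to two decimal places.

Remaining items: Q1, Q2, Q3, Q5 (k = 4).
Σσᵢ² = 1.59 + 2.16 + 2.19 + 2.50 = 8.44
σ²_total = 8.44 + 2 × 2.43 = 13.30
α (item deleted) = (4/3)·(1 − 8.44/13.30) = 0.49

α = 0.49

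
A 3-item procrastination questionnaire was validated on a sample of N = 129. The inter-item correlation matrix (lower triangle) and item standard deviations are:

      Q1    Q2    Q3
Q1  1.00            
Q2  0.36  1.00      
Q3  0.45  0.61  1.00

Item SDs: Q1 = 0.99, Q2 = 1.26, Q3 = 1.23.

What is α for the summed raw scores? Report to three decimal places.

Σσ²ᵢ = 0.99² + 1.26² + 1.23² = 4.0806
Covariances σ_ij = r_ij · s_i · s_j:
  σ(Q1,Q2) = 0.36 × 0.99 × 1.26 = 0.4491
  σ(Q1,Q3) = 0.45 × 0.99 × 1.23 = 0.5480
  σ(Q2,Q3) = 0.61 × 1.26 × 1.23 = 0.9454
σ²_T = Σσ²ᵢ + 2·Σσ_ij = 4.0806 + 2 × 1.9425 = 7.9656
α = (3/2)·(1 − 4.0806/7.9656) = 0.732

α = 0.732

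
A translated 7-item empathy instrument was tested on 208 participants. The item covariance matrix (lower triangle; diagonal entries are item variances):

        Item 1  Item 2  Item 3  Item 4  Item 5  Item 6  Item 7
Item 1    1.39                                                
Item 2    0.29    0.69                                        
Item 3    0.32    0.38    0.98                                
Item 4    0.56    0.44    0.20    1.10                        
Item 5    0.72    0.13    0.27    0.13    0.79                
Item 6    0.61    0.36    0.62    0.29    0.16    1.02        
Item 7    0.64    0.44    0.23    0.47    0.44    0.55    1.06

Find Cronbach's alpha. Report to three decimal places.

ΣVar(i) = 1.39 + 0.69 + 0.98 + 1.10 + 0.79 + 1.02 + 1.06 = 7.03
Sum of the distinct covariances = 8.25
Var(T) = 7.03 + 2 × 8.25 = 23.53
α = (k/(k−1))·(1 − ΣVar(i)/Var(T)) = (7/6)·(1 − 7.03/23.53) = 0.818

Cronbach's alpha = 0.818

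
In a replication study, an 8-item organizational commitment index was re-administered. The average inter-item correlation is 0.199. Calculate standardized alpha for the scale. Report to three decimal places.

Standardized α = k·r̄ / (1 + (k−1)·r̄) = 8 × 0.199 / (1 + 7 × 0.199)
  = 1.5920 / 2.3930 = 0.665

standardized alpha = 0.665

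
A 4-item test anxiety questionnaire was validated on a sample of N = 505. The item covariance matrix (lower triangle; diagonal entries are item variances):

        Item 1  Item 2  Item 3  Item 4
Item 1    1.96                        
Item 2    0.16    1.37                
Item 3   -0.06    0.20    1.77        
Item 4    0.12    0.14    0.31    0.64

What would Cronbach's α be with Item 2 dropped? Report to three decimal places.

α = 0.217

Remaining items: Item 1, Item 3, Item 4 (k = 3).
Σσᵢ² = 1.96 + 1.77 + 0.64 = 4.37
total variance = 4.37 + 2 × 0.37 = 5.11
α (item deleted) = (3/2)·(1 − 4.37/5.11) = 0.217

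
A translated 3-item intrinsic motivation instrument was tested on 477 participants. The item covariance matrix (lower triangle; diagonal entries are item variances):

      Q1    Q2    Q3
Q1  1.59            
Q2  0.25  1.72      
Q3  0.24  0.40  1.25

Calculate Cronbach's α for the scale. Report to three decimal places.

α = 0.421

Σσᵢ² = 1.59 + 1.72 + 1.25 = 4.56
Sum of the distinct covariances = 0.89
Var(T) = 4.56 + 2 × 0.89 = 6.34
α = (k/(k−1))·(1 − Σσᵢ²/Var(T)) = (3/2)·(1 − 4.56/6.34) = 0.421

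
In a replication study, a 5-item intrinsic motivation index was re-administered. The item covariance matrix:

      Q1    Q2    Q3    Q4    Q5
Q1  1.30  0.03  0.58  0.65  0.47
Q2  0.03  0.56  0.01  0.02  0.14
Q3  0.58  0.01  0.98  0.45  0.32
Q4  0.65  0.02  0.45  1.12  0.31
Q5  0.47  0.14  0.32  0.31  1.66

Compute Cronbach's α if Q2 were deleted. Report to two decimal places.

Cronbach's α = 0.70

Remaining items: Q1, Q3, Q4, Q5 (k = 4).
Σσ²ᵢ = 1.30 + 0.98 + 1.12 + 1.66 = 5.06
total variance = 5.06 + 2 × 2.78 = 10.62
α (item deleted) = (4/3)·(1 − 5.06/10.62) = 0.70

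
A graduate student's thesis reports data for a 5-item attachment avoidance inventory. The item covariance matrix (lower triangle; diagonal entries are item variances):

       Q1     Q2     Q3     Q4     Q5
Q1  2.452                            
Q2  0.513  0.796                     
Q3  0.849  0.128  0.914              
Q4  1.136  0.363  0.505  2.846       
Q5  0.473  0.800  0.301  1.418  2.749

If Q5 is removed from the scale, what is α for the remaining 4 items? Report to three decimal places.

α = 0.666

Remaining items: Q1, Q2, Q3, Q4 (k = 4).
ΣVar(i) = 2.452 + 0.796 + 0.914 + 2.846 = 7.008
total variance = 7.008 + 2 × 3.494 = 13.996
α (item deleted) = (4/3)·(1 − 7.008/13.996) = 0.666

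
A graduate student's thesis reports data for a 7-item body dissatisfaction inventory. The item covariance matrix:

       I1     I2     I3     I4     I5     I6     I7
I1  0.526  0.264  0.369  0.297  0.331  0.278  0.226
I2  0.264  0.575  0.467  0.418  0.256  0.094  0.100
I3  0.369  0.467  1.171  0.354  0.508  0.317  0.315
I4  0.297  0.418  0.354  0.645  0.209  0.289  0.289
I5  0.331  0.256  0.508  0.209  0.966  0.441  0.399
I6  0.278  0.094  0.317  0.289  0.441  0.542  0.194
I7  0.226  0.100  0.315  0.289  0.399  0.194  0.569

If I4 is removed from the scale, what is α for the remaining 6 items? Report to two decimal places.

α = 0.81

Remaining items: I1, I2, I3, I5, I6, I7 (k = 6).
Σσ²ᵢ = 0.526 + 0.575 + 1.171 + 0.966 + 0.542 + 0.569 = 4.349
total variance = 4.349 + 2 × 4.559 = 13.467
α (item deleted) = (6/5)·(1 − 4.349/13.467) = 0.81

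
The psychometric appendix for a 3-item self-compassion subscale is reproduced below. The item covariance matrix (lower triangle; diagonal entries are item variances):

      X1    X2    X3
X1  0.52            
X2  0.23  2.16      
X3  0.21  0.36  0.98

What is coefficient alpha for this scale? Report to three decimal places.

α = 0.456

Σσᵢ² = 0.52 + 2.16 + 0.98 = 3.66
Σ_{i<j} σ_ij = 0.80
σ²_total = 3.66 + 2 × 0.80 = 5.26
α = (k/(k−1))·(1 − Σσᵢ²/σ²_total) = (3/2)·(1 − 3.66/5.26) = 0.456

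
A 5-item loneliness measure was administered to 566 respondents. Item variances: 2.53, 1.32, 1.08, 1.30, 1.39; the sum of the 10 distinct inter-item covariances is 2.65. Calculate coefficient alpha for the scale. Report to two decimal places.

coefficient alpha = 0.51

ΣVar(i) = 2.53 + 1.32 + 1.08 + 1.30 + 1.39 = 7.62
Sum of distinct covariances = 2.65
σ²_total = ΣVar(i) + 2·Σcov = 7.62 + 2 × 2.65 = 12.92
α = (5/4)·(1 − 7.62/12.92) = 0.51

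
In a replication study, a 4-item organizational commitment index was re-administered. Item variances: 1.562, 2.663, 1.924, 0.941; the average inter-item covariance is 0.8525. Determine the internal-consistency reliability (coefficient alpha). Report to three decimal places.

Σσᵢ² = 1.562 + 2.663 + 1.924 + 0.941 = 7.090
Sum of the 6 distinct covariances = 6 × 0.8525 = 5.1150
total variance = Σσᵢ² + 2·Σcov = 7.090 + 2 × 5.1150 = 17.3200
α = (4/3)·(1 − 7.090/17.3200) = 0.788

α = 0.788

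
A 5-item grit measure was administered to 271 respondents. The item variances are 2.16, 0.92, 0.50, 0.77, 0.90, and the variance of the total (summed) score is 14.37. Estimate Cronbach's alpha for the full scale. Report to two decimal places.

Cronbach's alpha = 0.79

ΣVar(i) = 2.16 + 0.92 + 0.50 + 0.77 + 0.90 = 5.25
α = (k/(k−1))·(1 − ΣVar(i)/σ²_T) = (5/4)·(1 − 5.25/14.37) = 0.79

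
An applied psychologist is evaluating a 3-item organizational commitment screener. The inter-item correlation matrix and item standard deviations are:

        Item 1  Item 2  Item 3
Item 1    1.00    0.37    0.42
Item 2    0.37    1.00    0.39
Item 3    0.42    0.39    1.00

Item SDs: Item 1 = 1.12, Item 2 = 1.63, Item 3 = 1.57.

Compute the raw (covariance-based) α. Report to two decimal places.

Σσ²ᵢ = 1.12² + 1.63² + 1.57² = 6.3762
Covariances σ_ij = r_ij · s_i · s_j:
  σ(Item 1,Item 2) = 0.37 × 1.12 × 1.63 = 0.6755
  σ(Item 1,Item 3) = 0.42 × 1.12 × 1.57 = 0.7385
  σ(Item 2,Item 3) = 0.39 × 1.63 × 1.57 = 0.9980
σ²_T = Σσ²ᵢ + 2·Σσ_ij = 6.3762 + 2 × 2.4120 = 11.2002
α = (3/2)·(1 − 6.3762/11.2002) = 0.65

α = 0.65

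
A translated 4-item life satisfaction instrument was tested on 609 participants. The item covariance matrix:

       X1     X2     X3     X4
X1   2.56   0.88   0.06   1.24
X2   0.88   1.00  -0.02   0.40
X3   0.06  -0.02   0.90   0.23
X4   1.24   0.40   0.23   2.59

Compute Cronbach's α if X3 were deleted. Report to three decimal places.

Remaining items: X1, X2, X4 (k = 3).
Σσᵢ² = 2.56 + 1.00 + 2.59 = 6.15
Var(T) = 6.15 + 2 × 2.52 = 11.19
α (item deleted) = (3/2)·(1 − 6.15/11.19) = 0.676

Cronbach's α = 0.676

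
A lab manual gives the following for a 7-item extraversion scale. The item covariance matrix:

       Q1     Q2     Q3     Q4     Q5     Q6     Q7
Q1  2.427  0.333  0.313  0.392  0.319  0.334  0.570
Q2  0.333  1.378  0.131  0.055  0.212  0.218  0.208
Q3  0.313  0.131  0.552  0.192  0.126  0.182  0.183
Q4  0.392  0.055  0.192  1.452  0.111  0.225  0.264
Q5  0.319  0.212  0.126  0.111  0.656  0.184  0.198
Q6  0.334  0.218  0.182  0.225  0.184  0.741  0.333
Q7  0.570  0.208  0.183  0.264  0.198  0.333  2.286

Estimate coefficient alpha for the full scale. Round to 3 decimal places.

ΣVar(i) = 2.427 + 1.378 + 0.552 + 1.452 + 0.656 + 0.741 + 2.286 = 9.492
Σ_{i<j} σ_ij = 5.083
total variance = 9.492 + 2 × 5.083 = 19.658
α = (k/(k−1))·(1 − ΣVar(i)/total variance) = (7/6)·(1 − 9.492/19.658) = 0.603

coefficient alpha = 0.603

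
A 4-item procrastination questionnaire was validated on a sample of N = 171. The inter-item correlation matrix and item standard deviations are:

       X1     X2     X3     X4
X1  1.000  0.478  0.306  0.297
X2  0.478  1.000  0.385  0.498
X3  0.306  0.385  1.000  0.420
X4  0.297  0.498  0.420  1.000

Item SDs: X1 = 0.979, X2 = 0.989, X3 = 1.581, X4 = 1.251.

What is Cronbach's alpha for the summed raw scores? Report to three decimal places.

α = 0.703

Σσ²ᵢ = 0.979² + 0.989² + 1.581² + 1.251² = 6.0011
Covariances σ_ij = r_ij · s_i · s_j:
  σ(X1,X2) = 0.478 × 0.979 × 0.989 = 0.4628
  σ(X1,X3) = 0.306 × 0.979 × 1.581 = 0.4736
  σ(X1,X4) = 0.297 × 0.979 × 1.251 = 0.3637
  σ(X2,X3) = 0.385 × 0.989 × 1.581 = 0.6020
  σ(X2,X4) = 0.498 × 0.989 × 1.251 = 0.6161
  σ(X3,X4) = 0.420 × 1.581 × 1.251 = 0.8307
σ²_T = Σσ²ᵢ + 2·Σσ_ij = 6.0011 + 2 × 3.3489 = 12.6989
α = (4/3)·(1 − 6.0011/12.6989) = 0.703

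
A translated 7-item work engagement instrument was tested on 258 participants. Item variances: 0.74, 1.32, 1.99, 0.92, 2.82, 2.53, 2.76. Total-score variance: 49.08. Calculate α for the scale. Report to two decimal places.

α = 0.86

Σσ²ᵢ = 0.74 + 1.32 + 1.99 + 0.92 + 2.82 + 2.53 + 2.76 = 13.08
α = (k/(k−1))·(1 − Σσ²ᵢ/total variance) = (7/6)·(1 − 13.08/49.08) = 0.86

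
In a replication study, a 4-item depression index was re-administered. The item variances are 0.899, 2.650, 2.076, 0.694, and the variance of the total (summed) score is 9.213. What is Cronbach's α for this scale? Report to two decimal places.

Σσᵢ² = 0.899 + 2.650 + 2.076 + 0.694 = 6.319
α = (k/(k−1))·(1 − Σσᵢ²/total variance) = (4/3)·(1 − 6.319/9.213) = 0.42

Cronbach's α = 0.42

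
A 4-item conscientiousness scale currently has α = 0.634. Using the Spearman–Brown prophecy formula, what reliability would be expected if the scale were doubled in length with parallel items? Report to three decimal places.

Length factor m = 2
α' = m·α / (1 + (m−1)·α)
   = 2 × 0.634 / (1 + (2 − 1) × 0.634)
   = 1.2680 / 1.6340 = 0.776

predicted reliability = 0.776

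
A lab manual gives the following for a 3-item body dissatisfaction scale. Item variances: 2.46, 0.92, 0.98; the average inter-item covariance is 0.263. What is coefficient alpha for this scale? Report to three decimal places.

ΣVar(i) = 2.46 + 0.92 + 0.98 = 4.36
Sum of the 3 distinct covariances = 3 × 0.263 = 0.789
Var(T) = ΣVar(i) + 2·Σcov = 4.36 + 2 × 0.789 = 5.938
α = (3/2)·(1 − 4.36/5.938) = 0.399

α = 0.399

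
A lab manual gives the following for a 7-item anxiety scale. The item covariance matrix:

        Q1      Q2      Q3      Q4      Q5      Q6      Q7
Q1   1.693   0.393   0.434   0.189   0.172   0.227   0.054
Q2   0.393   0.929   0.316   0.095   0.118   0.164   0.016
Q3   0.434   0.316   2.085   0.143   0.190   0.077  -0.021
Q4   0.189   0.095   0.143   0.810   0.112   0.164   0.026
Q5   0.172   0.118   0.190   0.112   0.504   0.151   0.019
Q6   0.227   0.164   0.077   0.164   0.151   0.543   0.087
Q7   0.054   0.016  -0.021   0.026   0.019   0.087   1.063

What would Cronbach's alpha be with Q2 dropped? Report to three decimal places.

Remaining items: Q1, Q3, Q4, Q5, Q6, Q7 (k = 6).
Σσᵢ² = 1.693 + 2.085 + 0.810 + 0.504 + 0.543 + 1.063 = 6.698
Var(T) = 6.698 + 2 × 2.024 = 10.746
α (item deleted) = (6/5)·(1 − 6.698/10.746) = 0.452

α = 0.452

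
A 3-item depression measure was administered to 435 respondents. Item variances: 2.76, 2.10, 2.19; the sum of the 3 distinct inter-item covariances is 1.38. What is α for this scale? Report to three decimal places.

α = 0.422

Σσᵢ² = 2.76 + 2.10 + 2.19 = 7.05
Sum of distinct covariances = 1.38
total variance = Σσᵢ² + 2·Σcov = 7.05 + 2 × 1.38 = 9.81
α = (3/2)·(1 − 7.05/9.81) = 0.422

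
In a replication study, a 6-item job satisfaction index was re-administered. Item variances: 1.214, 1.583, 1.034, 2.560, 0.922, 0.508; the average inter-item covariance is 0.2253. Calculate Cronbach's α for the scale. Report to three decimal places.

α = 0.556

Σσᵢ² = 1.214 + 1.583 + 1.034 + 2.560 + 0.922 + 0.508 = 7.821
Sum of the 15 distinct covariances = 15 × 0.2253 = 3.3795
Var(T) = Σσᵢ² + 2·Σcov = 7.821 + 2 × 3.3795 = 14.5800
α = (6/5)·(1 − 7.821/14.5800) = 0.556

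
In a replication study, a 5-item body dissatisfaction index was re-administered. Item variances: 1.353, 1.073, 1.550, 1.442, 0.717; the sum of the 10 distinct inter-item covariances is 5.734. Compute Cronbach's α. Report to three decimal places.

α = 0.814

sum of item variances = 1.353 + 1.073 + 1.550 + 1.442 + 0.717 = 6.135
Sum of distinct covariances = 5.734
σ²_T = sum of item variances + 2·Σcov = 6.135 + 2 × 5.734 = 17.603
α = (5/4)·(1 − 6.135/17.603) = 0.814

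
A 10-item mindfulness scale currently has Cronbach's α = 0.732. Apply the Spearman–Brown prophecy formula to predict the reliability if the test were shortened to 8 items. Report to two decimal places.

Length factor m = 8/10 = 0.8000
α' = m·α / (1 − (1−m)·α)
   = 8/10 × 0.732 / (1 − (1 − 8/10) × 0.732)
   = 0.5856 / 0.8536 = 0.69

predicted reliability = 0.69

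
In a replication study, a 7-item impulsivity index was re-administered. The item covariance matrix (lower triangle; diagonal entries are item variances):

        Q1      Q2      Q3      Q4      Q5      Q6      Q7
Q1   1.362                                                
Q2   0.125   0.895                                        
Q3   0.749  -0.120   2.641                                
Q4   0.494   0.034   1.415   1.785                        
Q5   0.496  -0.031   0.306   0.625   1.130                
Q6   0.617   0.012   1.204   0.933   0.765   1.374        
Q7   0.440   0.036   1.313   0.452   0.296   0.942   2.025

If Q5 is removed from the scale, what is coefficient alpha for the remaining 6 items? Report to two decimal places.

Remaining items: Q1, Q2, Q3, Q4, Q6, Q7 (k = 6).
Σσᵢ² = 1.362 + 0.895 + 2.641 + 1.785 + 1.374 + 2.025 = 10.082
σ²_T = 10.082 + 2 × 8.646 = 27.374
α (item deleted) = (6/5)·(1 − 10.082/27.374) = 0.76

coefficient alpha = 0.76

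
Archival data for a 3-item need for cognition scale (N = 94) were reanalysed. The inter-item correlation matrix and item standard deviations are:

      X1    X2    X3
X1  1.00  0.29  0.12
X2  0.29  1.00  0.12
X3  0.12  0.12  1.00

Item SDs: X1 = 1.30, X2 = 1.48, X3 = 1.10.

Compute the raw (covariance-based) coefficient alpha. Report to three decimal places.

Σσ²ᵢ = 1.30² + 1.48² + 1.10² = 5.0904
Covariances σ_ij = r_ij · s_i · s_j:
  σ(X1,X2) = 0.29 × 1.30 × 1.48 = 0.5580
  σ(X1,X3) = 0.12 × 1.30 × 1.10 = 0.1716
  σ(X2,X3) = 0.12 × 1.48 × 1.10 = 0.1954
σ²_T = Σσ²ᵢ + 2·Σσ_ij = 5.0904 + 2 × 0.9250 = 6.9404
α = (3/2)·(1 − 5.0904/6.9404) = 0.400

α = 0.400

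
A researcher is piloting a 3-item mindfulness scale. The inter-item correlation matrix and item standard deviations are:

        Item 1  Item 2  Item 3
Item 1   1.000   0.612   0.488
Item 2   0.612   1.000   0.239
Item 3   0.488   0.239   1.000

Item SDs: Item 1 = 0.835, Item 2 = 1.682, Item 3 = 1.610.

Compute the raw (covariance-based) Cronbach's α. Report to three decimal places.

Σσ²ᵢ = 0.835² + 1.682² + 1.610² = 6.1184
Covariances σ_ij = r_ij · s_i · s_j:
  σ(Item 1,Item 2) = 0.612 × 0.835 × 1.682 = 0.8595
  σ(Item 1,Item 3) = 0.488 × 0.835 × 1.610 = 0.6560
  σ(Item 2,Item 3) = 0.239 × 1.682 × 1.610 = 0.6472
σ²_T = Σσ²ᵢ + 2·Σσ_ij = 6.1184 + 2 × 2.1627 = 10.4438
α = (3/2)·(1 − 6.1184/10.4438) = 0.621

Cronbach's α = 0.621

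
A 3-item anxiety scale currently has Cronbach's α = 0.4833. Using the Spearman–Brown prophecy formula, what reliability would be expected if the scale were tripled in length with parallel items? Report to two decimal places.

predicted reliability = 0.74

Length factor m = 3
α' = m·α / (1 + (m−1)·α)
   = 3 × 0.4833 / (1 + (3 − 1) × 0.4833)
   = 1.4499 / 1.9666 = 0.74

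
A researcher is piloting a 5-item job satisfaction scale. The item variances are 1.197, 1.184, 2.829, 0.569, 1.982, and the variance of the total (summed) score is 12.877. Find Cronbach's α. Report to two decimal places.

Cronbach's α = 0.50

Σσ²ᵢ = 1.197 + 1.184 + 2.829 + 0.569 + 1.982 = 7.761
α = (k/(k−1))·(1 − Σσ²ᵢ/σ²_T) = (5/4)·(1 − 7.761/12.877) = 0.50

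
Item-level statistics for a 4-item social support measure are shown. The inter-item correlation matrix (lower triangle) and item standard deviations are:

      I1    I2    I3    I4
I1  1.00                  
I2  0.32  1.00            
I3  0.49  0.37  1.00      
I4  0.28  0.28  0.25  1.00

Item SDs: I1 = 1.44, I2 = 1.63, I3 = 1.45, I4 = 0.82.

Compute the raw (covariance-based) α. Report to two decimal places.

α = 0.66

Σσ²ᵢ = 1.44² + 1.63² + 1.45² + 0.82² = 7.5054
Covariances σ_ij = r_ij · s_i · s_j:
  σ(I1,I2) = 0.32 × 1.44 × 1.63 = 0.7511
  σ(I1,I3) = 0.49 × 1.44 × 1.45 = 1.0231
  σ(I1,I4) = 0.28 × 1.44 × 0.82 = 0.3306
  σ(I2,I3) = 0.37 × 1.63 × 1.45 = 0.8745
  σ(I2,I4) = 0.28 × 1.63 × 0.82 = 0.3742
  σ(I3,I4) = 0.25 × 1.45 × 0.82 = 0.2972
σ²_T = Σσ²ᵢ + 2·Σσ_ij = 7.5054 + 2 × 3.6507 = 14.8068
α = (4/3)·(1 − 7.5054/14.8068) = 0.66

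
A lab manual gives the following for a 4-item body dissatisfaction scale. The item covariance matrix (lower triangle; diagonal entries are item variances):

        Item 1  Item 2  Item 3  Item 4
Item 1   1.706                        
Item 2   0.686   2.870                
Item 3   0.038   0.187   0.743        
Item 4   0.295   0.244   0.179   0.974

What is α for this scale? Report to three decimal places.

Σσᵢ² = 1.706 + 2.870 + 0.743 + 0.974 = 6.293
Sum of the distinct covariances = 1.629
Var(T) = 6.293 + 2 × 1.629 = 9.551
α = (k/(k−1))·(1 − Σσᵢ²/Var(T)) = (4/3)·(1 − 6.293/9.551) = 0.455

α = 0.455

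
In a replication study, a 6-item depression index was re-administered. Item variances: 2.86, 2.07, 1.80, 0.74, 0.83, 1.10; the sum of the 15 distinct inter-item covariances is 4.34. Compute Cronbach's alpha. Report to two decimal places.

Σσ²ᵢ = 2.86 + 2.07 + 1.80 + 0.74 + 0.83 + 1.10 = 9.40
Sum of distinct covariances = 4.34
σ²_T = Σσ²ᵢ + 2·Σcov = 9.40 + 2 × 4.34 = 18.08
α = (6/5)·(1 − 9.40/18.08) = 0.58

Cronbach's alpha = 0.58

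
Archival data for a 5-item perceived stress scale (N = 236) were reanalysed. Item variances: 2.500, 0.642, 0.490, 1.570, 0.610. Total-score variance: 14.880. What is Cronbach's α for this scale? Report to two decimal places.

Σσᵢ² = 2.500 + 0.642 + 0.490 + 1.570 + 0.610 = 5.812
α = (k/(k−1))·(1 − Σσᵢ²/total variance) = (5/4)·(1 − 5.812/14.880) = 0.76

α = 0.76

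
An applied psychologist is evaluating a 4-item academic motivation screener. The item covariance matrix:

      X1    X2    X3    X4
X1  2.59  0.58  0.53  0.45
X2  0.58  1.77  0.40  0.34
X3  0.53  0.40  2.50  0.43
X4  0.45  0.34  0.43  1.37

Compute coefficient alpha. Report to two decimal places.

α = 0.53

sum of item variances = 2.59 + 1.77 + 2.50 + 1.37 = 8.23
Σ_{i<j} σ_ij = 2.73
σ²_total = 8.23 + 2 × 2.73 = 13.69
α = (k/(k−1))·(1 − sum of item variances/σ²_total) = (4/3)·(1 − 8.23/13.69) = 0.53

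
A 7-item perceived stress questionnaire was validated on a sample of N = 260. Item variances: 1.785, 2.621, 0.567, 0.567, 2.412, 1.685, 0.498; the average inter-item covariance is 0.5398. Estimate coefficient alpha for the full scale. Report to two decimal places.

α = 0.81

Σσ²ᵢ = 1.785 + 2.621 + 0.567 + 0.567 + 2.412 + 1.685 + 0.498 = 10.135
Sum of the 21 distinct covariances = 21 × 0.5398 = 11.3358
Var(T) = Σσ²ᵢ + 2·Σcov = 10.135 + 2 × 11.3358 = 32.8066
α = (7/6)·(1 − 10.135/32.8066) = 0.81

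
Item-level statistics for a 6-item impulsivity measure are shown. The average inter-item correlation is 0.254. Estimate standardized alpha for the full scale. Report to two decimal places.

Standardized α = k·r̄ / (1 + (k−1)·r̄) = 6 × 0.254 / (1 + 5 × 0.254)
  = 1.5240 / 2.2700 = 0.67

standardized alpha = 0.67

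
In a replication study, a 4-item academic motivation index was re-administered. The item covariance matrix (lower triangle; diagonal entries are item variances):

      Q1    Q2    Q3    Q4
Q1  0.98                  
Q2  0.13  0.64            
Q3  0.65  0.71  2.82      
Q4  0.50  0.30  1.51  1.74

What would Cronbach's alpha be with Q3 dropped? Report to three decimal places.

α = 0.534

Remaining items: Q1, Q2, Q4 (k = 3).
sum of item variances = 0.98 + 0.64 + 1.74 = 3.36
σ²_total = 3.36 + 2 × 0.93 = 5.22
α (item deleted) = (3/2)·(1 − 3.36/5.22) = 0.534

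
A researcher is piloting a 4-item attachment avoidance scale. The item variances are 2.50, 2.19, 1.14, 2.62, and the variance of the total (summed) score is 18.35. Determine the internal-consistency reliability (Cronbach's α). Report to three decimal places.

Cronbach's α = 0.719

sum of item variances = 2.50 + 2.19 + 1.14 + 2.62 = 8.45
α = (k/(k−1))·(1 − sum of item variances/Var(T)) = (4/3)·(1 − 8.45/18.35) = 0.719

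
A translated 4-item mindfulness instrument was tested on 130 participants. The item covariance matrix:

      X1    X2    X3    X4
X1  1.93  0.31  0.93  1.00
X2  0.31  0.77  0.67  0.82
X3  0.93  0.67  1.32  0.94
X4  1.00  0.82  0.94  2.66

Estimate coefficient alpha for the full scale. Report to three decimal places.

coefficient alpha = 0.777

sum of item variances = 1.93 + 0.77 + 1.32 + 2.66 = 6.68
Σ_{i<j} σ_ij = 4.67
σ²_T = 6.68 + 2 × 4.67 = 16.02
α = (k/(k−1))·(1 − sum of item variances/σ²_T) = (4/3)·(1 − 6.68/16.02) = 0.777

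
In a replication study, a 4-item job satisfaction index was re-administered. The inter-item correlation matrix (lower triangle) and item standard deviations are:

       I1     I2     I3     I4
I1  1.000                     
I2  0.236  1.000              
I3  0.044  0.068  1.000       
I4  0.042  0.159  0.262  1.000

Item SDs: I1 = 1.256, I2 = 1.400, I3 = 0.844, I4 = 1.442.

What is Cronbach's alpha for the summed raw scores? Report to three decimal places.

Σσ²ᵢ = 1.256² + 1.400² + 0.844² + 1.442² = 6.3292
Covariances σ_ij = r_ij · s_i · s_j:
  σ(I1,I2) = 0.236 × 1.256 × 1.400 = 0.4150
  σ(I1,I3) = 0.044 × 1.256 × 0.844 = 0.0466
  σ(I1,I4) = 0.042 × 1.256 × 1.442 = 0.0761
  σ(I2,I3) = 0.068 × 1.400 × 0.844 = 0.0803
  σ(I2,I4) = 0.159 × 1.400 × 1.442 = 0.3210
  σ(I3,I4) = 0.262 × 0.844 × 1.442 = 0.3189
σ²_T = Σσ²ᵢ + 2·Σσ_ij = 6.3292 + 2 × 1.2579 = 8.8450
α = (4/3)·(1 − 6.3292/8.8450) = 0.379

Cronbach's alpha = 0.379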